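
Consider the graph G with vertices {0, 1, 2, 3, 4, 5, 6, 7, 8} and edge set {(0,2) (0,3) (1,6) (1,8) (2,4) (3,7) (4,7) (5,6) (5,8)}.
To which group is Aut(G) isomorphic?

D_5 × D_4

G has two connected components, {0, 2, 3, 4, 7} and {1, 5, 6, 8}; each is 2-regular, so G = C_5 ⊔ C_4. The components are non-isomorphic (different sizes), so Aut(G) = Aut(C_5) × Aut(C_4) = D_5 × D_4 of order 10·8 = 80.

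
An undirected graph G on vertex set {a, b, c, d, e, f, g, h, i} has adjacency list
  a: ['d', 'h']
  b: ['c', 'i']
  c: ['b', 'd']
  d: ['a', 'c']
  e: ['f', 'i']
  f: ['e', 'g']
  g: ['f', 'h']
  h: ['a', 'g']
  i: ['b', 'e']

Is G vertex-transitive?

Yes

Every vertex has degree 2 and the graph is connected, so G is the 9-cycle C_9. The automorphisms of the 9-cycle are exactly the symmetries of a regular 9-gon: the dihedral group D_9, |D_9| = 18. This group acts transitively on the 9 vertices.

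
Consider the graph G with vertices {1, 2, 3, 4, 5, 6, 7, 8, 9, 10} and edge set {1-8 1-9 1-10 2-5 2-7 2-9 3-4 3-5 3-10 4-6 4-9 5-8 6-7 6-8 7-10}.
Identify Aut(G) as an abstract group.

S_5

G is 3-regular on 10 vertices with no triangles and no 4-cycles (girth 5): this is the Petersen graph. It is a classical fact that the Petersen graph has automorphism group S_5 (order 120), arising from its description as the Kneser graph K(5,2).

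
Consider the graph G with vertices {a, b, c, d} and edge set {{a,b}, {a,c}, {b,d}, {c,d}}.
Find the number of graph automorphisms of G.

8

G is 2-regular and bipartite on 2^2 = 4 vertices with girth 4; it is the hypercube graph Q_2. Aut(Q_2) consists of the signed permutations of the 2 coordinate axes: 2! permutations times 2^2 sign flips, so |Aut| = 2^2·2! = 8.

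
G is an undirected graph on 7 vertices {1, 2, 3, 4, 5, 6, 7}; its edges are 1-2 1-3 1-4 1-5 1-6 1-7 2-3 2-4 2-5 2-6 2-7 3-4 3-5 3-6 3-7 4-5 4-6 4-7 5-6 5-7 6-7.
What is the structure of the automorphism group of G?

S_7

Every vertex has degree 6, so G is the complete graph K_7. Every bijection on the vertex set is an automorphism of K_7; hence Aut(K_7) ≅ S_7, order 5040.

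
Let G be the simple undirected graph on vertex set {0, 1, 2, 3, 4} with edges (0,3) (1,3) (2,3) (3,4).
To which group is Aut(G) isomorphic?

the symmetric group on 4 letters

Vertex 3 has degree 4 and every other vertex has degree 1, so G is the star K_{1,4} with centre 3. Any automorphism fixes the centre and permutes the 4 leaves freely, so Aut(G) ≅ S_4 of order 4! = 24.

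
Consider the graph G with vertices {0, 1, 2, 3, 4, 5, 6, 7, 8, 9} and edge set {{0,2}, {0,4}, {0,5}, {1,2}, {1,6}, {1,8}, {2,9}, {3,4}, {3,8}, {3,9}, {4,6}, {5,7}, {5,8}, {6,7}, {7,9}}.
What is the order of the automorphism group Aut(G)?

G is 3-regular on 10 vertices with no triangles and no 4-cycles (girth 5): this is the Petersen graph. It is a classical fact that the Petersen graph has automorphism group S_5 (order 120), arising from its description as the Kneser graph K(5,2).

120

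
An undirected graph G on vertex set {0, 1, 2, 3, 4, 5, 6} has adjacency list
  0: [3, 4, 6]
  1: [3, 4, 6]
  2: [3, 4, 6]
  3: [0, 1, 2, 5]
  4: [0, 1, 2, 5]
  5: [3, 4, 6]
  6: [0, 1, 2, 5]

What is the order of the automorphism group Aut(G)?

The vertices split by degree into {3, 4, 6} (degree 4) and {0, 1, 2, 5} (degree 3); every edge runs between the two parts, so G is the complete bipartite graph K_{3,4}. Automorphisms preserve the bipartition setwise (since the parts differ in size) and act as S_4 × S_3 within it; |Aut| = 144.

144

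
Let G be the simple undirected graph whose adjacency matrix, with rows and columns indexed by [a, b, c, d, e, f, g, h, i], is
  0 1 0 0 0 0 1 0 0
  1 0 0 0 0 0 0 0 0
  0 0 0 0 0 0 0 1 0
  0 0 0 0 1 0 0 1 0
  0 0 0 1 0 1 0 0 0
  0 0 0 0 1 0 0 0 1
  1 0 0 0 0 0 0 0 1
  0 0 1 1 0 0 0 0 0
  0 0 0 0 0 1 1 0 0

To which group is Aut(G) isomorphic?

the cyclic group of order 2

The degree sequence is [2, 1, 1, 2, 2, 2, 2, 2, 2]; the two degree-1 vertices b and c are the ends of a path, so G = P_9. The only nontrivial automorphism of a path is the end-to-end reflection, so Aut(G) ≅ Z_2.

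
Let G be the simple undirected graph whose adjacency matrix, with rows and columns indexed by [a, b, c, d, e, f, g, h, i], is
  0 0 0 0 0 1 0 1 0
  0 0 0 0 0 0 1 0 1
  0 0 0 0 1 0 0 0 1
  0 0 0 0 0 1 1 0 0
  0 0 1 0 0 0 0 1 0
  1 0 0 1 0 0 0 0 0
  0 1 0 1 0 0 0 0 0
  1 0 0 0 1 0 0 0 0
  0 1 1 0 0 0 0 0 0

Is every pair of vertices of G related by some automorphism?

Every vertex has degree 2 and the graph is connected, so G is the 9-cycle C_9. C_9 has 9 rotations and 9 reflections, so Aut(C_9) ≅ D_9 of order 18. This group acts transitively on the 9 vertices.

Yes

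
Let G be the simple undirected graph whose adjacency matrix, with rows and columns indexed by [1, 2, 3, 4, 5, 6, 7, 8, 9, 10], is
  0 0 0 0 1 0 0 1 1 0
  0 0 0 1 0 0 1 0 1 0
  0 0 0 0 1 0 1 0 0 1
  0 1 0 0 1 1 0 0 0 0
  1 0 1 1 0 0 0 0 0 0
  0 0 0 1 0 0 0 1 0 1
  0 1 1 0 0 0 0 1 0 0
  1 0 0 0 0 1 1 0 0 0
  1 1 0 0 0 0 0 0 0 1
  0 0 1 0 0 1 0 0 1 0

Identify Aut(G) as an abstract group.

G is 3-regular on 10 vertices with no triangles and no 4-cycles (girth 5): this is the Petersen graph. Viewing the Petersen graph as the Kneser graph K(5,2) — vertices are 2-subsets of {1,…,5}, edges join disjoint pairs — its automorphisms are exactly the permutations of the 5-element set, so Aut ≅ S_5 of order 120.

S_5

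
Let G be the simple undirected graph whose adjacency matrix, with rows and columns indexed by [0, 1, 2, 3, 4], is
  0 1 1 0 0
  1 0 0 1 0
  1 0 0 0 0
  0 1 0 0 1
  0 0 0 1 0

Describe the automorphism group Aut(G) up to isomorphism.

Z_2

The degree sequence is [2, 2, 1, 2, 1]; the two degree-1 vertices 2 and 4 are the ends of a path, so G = P_5. A path has exactly one nontrivial symmetry — reversal — giving Aut(G) of order 2.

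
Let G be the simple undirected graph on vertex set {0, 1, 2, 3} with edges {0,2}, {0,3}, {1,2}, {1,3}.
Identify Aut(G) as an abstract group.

the hyperoctahedral group B_2

G is 2-regular and bipartite on 2^2 = 4 vertices with girth 4; it is the hypercube graph Q_2. The symmetry group of the 2-cube is the hyperoctahedral group B_2 = Z_2 ≀ S_2, of order 2^2·2! = 8.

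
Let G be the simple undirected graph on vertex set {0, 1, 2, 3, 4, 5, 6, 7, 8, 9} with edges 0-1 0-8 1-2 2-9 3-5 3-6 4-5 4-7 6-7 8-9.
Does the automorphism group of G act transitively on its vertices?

G has two connected components, {0, 1, 2, 8, 9} and {3, 4, 5, 6, 7}; each is 2-regular, so G = C_5 ⊔ C_5. With two isomorphic components, Aut(G) = Aut(C_5) ≀ S_2 = (D_5 × D_5) ⋊ Z_2: permute each cycle by D_5, then optionally swap the two cycles. Order 2·(2·5)² = 200. This group acts transitively on the 10 vertices.

Yes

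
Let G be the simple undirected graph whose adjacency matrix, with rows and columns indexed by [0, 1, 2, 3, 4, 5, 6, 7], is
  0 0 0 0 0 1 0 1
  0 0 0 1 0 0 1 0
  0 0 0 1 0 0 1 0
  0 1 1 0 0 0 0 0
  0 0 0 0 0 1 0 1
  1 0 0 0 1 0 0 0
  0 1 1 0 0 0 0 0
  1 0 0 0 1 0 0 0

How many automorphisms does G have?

G has two connected components, {0, 4, 5, 7} and {1, 2, 3, 6}; each is 2-regular, so G = C_4 ⊔ C_4. Aut of a disjoint union of two copies of C_4 is the wreath product D_4 ≀ Z_2, of order 2·8² = 128.

128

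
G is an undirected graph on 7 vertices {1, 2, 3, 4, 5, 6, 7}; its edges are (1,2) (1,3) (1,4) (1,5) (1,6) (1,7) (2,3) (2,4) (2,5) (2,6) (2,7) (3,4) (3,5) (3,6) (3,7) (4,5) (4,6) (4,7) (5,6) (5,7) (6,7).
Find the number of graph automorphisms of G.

5040

All 7 vertices are pairwise adjacent: G = K_7. Any permutation of the 7 vertices preserves K_7, so Aut(K_7) = S_7 of order 7! = 5040.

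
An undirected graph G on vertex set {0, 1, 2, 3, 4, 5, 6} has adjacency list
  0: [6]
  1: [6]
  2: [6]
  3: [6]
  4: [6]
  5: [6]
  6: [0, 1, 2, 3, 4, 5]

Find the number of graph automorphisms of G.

720

Vertex 6 has degree 6 and every other vertex has degree 1, so G is the star K_{1,6} with centre 6. Any automorphism fixes the centre and permutes the 6 leaves freely, so Aut(G) ≅ S_6 of order 6! = 720.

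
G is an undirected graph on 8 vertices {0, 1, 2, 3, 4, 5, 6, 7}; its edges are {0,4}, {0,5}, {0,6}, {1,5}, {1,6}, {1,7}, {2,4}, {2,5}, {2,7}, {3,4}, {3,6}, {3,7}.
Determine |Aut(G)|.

G is 3-regular and bipartite on 2^3 = 8 vertices with girth 4; it is the hypercube graph Q_3. Aut(Q_3) consists of the signed permutations of the 3 coordinate axes: 3! permutations times 2^3 sign flips, so |Aut| = 2^3·3! = 48.

48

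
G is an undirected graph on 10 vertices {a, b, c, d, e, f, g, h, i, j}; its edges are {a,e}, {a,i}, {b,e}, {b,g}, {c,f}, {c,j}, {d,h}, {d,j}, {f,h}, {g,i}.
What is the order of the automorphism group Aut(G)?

200

G has two connected components, {a, b, e, g, i} and {c, d, f, h, j}; each is 2-regular, so G = C_5 ⊔ C_5. With two isomorphic components, Aut(G) = Aut(C_5) ≀ S_2 = (D_5 × D_5) ⋊ Z_2: permute each cycle by D_5, then optionally swap the two cycles. Order 2·(2·5)² = 200.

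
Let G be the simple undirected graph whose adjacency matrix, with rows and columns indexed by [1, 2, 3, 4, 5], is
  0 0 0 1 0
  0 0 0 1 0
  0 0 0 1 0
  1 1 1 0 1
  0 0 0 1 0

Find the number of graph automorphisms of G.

24

Vertex 4 has degree 4 and every other vertex has degree 1, so G is the star K_{1,4} with centre 4. The 4 leaves are pairwise interchangeable while the centre is fixed, giving Aut(G) = S_4.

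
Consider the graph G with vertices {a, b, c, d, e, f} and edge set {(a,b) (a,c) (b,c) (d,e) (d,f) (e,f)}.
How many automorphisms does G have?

72

G has two connected components, {a, b, c} and {d, e, f}; each is 2-regular, so G = C_3 ⊔ C_3. With two isomorphic components, Aut(G) = Aut(C_3) ≀ S_2 = (D_3 × D_3) ⋊ Z_2: permute each cycle by D_3, then optionally swap the two cycles. Order 2·(2·3)² = 72.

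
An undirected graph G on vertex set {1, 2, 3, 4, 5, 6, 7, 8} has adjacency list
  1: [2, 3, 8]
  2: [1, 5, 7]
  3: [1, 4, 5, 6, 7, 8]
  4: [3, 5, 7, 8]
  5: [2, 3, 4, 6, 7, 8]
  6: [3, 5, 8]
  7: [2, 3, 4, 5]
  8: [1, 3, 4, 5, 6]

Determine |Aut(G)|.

The degree sequence is [3, 3, 6, 4, 6, 3, 4, 5]. Checking the degree-preserving permutations of the vertex set shows that none except the identity preserves every edge, so Aut(G) is trivial.

1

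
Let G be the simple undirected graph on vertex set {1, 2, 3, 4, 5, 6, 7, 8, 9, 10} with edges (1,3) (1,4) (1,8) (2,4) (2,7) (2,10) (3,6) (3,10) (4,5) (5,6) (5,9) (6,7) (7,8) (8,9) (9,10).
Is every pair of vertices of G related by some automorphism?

G is 3-regular on 10 vertices with no triangles and no 4-cycles (girth 5): this is the Petersen graph. Viewing the Petersen graph as the Kneser graph K(5,2) — vertices are 2-subsets of {1,…,5}, edges join disjoint pairs — its automorphisms are exactly the permutations of the 5-element set, so Aut ≅ S_5 of order 120. Under this action every vertex can be carried to every other, so G is vertex-transitive.

Yes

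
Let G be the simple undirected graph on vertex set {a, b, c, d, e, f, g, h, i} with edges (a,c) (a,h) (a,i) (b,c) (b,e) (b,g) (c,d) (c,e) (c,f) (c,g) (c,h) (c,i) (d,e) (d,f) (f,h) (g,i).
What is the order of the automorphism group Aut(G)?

Vertex c is the unique vertex of degree 8; the remaining 8 vertices each have degree 3 and induce a cycle, so G is the wheel on 9 vertices with hub c. With the hub fixed, the remaining symmetry is that of the rim cycle C_8, giving the dihedral group D_8.

16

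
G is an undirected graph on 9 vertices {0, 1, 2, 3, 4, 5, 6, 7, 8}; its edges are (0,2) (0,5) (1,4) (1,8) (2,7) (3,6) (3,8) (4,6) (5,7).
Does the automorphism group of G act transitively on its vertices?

G has two connected components, {1, 3, 4, 6, 8} and {0, 2, 5, 7}; each is 2-regular, so G = C_5 ⊔ C_4. The orbit of 0 under Aut(G) is {0, 2, 5, 7}, which does not contain 1, so G is not vertex-transitive.

No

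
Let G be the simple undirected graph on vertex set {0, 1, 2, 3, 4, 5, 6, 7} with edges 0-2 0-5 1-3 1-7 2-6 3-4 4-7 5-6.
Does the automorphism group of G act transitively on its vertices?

Yes

G has two connected components, {1, 3, 4, 7} and {0, 2, 5, 6}; each is 2-regular, so G = C_4 ⊔ C_4. Aut of a disjoint union of two copies of C_4 is the wreath product D_4 ≀ Z_2, of order 2·8² = 128. This group acts transitively on the 8 vertices.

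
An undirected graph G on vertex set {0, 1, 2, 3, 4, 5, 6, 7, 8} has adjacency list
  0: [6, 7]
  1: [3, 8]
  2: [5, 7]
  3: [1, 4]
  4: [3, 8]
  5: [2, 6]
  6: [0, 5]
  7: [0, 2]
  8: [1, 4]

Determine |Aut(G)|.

80

G has two connected components, {0, 2, 5, 6, 7} and {1, 3, 4, 8}; each is 2-regular, so G = C_5 ⊔ C_4. No automorphism exchanges components of different sizes, hence Aut(G) is the direct product D_4 × D_5, order 80.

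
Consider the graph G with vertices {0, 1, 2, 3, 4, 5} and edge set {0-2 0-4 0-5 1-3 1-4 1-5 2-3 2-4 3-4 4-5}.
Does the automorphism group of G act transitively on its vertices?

No

Vertex 4 is the only vertex of degree 5, so every automorphism fixes it; G is not vertex-transitive.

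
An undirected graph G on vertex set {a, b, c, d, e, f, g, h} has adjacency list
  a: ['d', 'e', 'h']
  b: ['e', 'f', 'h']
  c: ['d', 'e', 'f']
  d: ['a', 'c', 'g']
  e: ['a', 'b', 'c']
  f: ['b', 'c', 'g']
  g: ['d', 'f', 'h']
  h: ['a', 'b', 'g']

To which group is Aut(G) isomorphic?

Z_2^3 ⋊ S_3

G is 3-regular and bipartite on 2^3 = 8 vertices with girth 4; it is the hypercube graph Q_3. The symmetry group of the 3-cube is the hyperoctahedral group B_3 = Z_2 ≀ S_3, of order 2^3·3! = 48.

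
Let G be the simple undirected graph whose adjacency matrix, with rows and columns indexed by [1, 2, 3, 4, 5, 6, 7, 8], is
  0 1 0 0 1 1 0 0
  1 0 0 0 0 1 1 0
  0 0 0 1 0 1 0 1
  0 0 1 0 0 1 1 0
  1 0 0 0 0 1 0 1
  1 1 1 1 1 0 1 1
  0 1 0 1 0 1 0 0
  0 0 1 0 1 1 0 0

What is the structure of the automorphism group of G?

D_7

Vertex 6 is the unique vertex of degree 7; the remaining 7 vertices each have degree 3 and induce a cycle, so G is the wheel on 8 vertices with hub 6. Every automorphism fixes the hub and acts on the rim 7-cycle, so Aut(G) ≅ Aut(C_7) = D_7 of order 14.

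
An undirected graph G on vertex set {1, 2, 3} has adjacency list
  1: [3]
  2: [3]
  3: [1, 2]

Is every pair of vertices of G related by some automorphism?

Vertex 3 is the only vertex of degree 2, so every automorphism fixes it; G is not vertex-transitive.

No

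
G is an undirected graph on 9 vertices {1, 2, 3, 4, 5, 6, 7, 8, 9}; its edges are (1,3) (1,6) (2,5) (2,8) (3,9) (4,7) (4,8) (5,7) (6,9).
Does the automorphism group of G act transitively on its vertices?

No

G has two connected components, {2, 4, 5, 7, 8} and {1, 3, 6, 9}; each is 2-regular, so G = C_5 ⊔ C_4. The orbit of 1 under Aut(G) is {1, 3, 6, 9}, which does not contain 2, so G is not vertex-transitive.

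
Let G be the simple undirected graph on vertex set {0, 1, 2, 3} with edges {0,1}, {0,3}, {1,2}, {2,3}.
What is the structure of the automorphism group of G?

Every vertex has degree 2 and the graph is connected, so G is the 4-cycle C_4. The automorphisms of the 4-cycle are exactly the symmetries of a regular 4-gon: the dihedral group D_4, |D_4| = 8.

the dihedral group of order 8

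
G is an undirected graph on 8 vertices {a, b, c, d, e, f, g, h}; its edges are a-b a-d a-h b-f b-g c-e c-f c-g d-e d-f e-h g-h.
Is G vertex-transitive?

Yes

G is 3-regular and bipartite on 2^3 = 8 vertices with girth 4; it is the hypercube graph Q_3. The symmetry group of the 3-cube is the hyperoctahedral group B_3 = Z_2 ≀ S_3, of order 2^3·3! = 48. This group acts transitively on the 8 vertices.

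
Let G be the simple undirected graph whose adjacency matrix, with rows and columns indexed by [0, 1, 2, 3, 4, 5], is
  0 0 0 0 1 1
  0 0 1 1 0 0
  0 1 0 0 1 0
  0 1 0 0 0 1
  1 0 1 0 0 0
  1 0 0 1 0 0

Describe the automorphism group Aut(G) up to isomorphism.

Every vertex has degree 2 and the graph is connected, so G is the 6-cycle C_6. C_6 has 6 rotations and 6 reflections, so Aut(C_6) ≅ D_6 of order 12.

the dihedral group of order 12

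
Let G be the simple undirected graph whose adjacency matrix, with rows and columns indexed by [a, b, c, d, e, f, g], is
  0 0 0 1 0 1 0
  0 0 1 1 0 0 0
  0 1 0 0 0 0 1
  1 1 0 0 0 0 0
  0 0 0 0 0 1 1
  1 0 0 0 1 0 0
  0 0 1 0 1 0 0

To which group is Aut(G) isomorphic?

D_7

Every vertex has degree 2 and the graph is connected, so G is the 7-cycle C_7. The automorphisms of the 7-cycle are exactly the symmetries of a regular 7-gon: the dihedral group D_7, |D_7| = 14.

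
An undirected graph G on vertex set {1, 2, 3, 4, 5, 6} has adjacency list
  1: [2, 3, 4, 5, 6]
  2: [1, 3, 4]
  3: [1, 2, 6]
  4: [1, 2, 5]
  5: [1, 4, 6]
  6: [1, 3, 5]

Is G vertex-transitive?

Vertex 1 is the only vertex of degree 5, so every automorphism fixes it; G is not vertex-transitive.

No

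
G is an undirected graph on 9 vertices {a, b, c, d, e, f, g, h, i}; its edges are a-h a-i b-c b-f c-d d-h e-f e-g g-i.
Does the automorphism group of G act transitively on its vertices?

G is 2-regular and connected on 9 vertices, i.e. the cycle C_9. The automorphisms of the 9-cycle are exactly the symmetries of a regular 9-gon: the dihedral group D_9, |D_9| = 18. This group acts transitively on the 9 vertices.

Yes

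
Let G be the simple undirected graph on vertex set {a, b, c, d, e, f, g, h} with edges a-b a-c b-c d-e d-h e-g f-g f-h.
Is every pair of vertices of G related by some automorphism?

No

G has two connected components, {d, e, f, g, h} and {a, b, c}; each is 2-regular, so G = C_5 ⊔ C_3. The orbit of a under Aut(G) is {a, b, c}, which does not contain d, so G is not vertex-transitive.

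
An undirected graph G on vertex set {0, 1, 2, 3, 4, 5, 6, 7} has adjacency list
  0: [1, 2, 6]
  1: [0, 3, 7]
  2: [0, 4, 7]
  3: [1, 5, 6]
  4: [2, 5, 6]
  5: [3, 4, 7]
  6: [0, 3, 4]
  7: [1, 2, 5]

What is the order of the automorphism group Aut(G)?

48

G is 3-regular and bipartite on 2^3 = 8 vertices with girth 4; it is the hypercube graph Q_3. The symmetry group of the 3-cube is the hyperoctahedral group B_3 = Z_2 ≀ S_3, of order 2^3·3! = 48.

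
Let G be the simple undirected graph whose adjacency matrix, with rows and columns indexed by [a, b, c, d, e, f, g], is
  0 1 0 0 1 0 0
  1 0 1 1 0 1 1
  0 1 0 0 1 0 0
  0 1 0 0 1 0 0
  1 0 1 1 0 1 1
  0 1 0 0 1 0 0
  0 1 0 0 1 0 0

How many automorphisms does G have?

The vertices split by degree into {b, e} (degree 5) and {a, c, d, f, g} (degree 2); every edge runs between the two parts, so G is the complete bipartite graph K_{2,5}. Automorphisms preserve the bipartition setwise (since the parts differ in size) and act as S_2 × S_5 within it; |Aut| = 240.

240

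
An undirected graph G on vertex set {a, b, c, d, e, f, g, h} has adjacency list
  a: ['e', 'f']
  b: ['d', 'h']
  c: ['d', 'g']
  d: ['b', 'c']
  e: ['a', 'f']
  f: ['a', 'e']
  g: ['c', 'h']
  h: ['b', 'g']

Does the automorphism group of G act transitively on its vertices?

G has two connected components, {b, c, d, g, h} and {a, e, f}; each is 2-regular, so G = C_5 ⊔ C_3. The orbit of a under Aut(G) is {a, e, f}, which does not contain b, so G is not vertex-transitive.

No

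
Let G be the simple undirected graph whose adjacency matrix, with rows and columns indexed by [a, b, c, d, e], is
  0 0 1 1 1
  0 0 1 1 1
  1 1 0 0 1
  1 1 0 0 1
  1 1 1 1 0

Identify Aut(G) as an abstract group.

Vertex e is the unique vertex of degree 4; the remaining 4 vertices each have degree 3 and induce a cycle, so G is the wheel on 5 vertices with hub e. Every automorphism fixes the hub and acts on the rim 4-cycle, so Aut(G) ≅ Aut(C_4) = D_4 of order 8.

D_4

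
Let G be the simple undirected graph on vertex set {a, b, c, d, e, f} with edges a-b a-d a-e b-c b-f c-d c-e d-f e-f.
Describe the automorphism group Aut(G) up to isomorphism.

G is 3-regular and bipartite with parts {a, c, f} and {b, d, e} (each part is independent and every cross-pair is an edge), so G = K_{3,3}. Aut(K_{3,3}) is the wreath product S_3 ≀ Z_2: permute within each part, then optionally swap the parts; |Aut| = 2·(3!)² = 72.

S_3 ≀ Z_2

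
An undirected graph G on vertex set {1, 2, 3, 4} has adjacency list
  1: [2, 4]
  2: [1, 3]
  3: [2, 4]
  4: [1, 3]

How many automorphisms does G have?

G is 2-regular and bipartite on 2^2 = 4 vertices with girth 4; it is the hypercube graph Q_2. The symmetry group of the 2-cube is the hyperoctahedral group B_2 = Z_2 ≀ S_2, of order 2^2·2! = 8.

8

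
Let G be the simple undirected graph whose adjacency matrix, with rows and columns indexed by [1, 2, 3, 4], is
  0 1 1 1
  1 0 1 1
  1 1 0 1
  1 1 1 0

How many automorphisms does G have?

24

All 4 vertices are pairwise adjacent: G = K_4. Every bijection on the vertex set is an automorphism of K_4; hence Aut(K_4) ≅ S_4, order 24.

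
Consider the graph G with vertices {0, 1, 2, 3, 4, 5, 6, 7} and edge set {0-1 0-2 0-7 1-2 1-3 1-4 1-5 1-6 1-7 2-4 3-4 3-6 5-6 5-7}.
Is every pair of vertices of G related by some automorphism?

No

Vertex 1 is the only vertex of degree 7, so every automorphism fixes it; G is not vertex-transitive.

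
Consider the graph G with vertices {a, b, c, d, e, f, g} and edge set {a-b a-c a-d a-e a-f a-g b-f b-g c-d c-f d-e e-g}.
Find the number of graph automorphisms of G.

Vertex a is the unique vertex of degree 6; the remaining 6 vertices each have degree 3 and induce a cycle, so G is the wheel on 7 vertices with hub a. Every automorphism fixes the hub and acts on the rim 6-cycle, so Aut(G) ≅ Aut(C_6) = D_6 of order 12.

12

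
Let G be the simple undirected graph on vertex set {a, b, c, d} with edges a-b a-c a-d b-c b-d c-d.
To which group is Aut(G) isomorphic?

the symmetric group on 4 letters

Every vertex has degree 3, so G is the complete graph K_4. Every bijection on the vertex set is an automorphism of K_4; hence Aut(K_4) ≅ S_4, order 24.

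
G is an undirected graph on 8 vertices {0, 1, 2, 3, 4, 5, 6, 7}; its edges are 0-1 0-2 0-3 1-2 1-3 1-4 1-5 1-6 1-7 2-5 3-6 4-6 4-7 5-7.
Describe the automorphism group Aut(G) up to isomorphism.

Vertex 1 is the unique vertex of degree 7; the remaining 7 vertices each have degree 3 and induce a cycle, so G is the wheel on 8 vertices with hub 1. Every automorphism fixes the hub and acts on the rim 7-cycle, so Aut(G) ≅ Aut(C_7) = D_7 of order 14.

D_7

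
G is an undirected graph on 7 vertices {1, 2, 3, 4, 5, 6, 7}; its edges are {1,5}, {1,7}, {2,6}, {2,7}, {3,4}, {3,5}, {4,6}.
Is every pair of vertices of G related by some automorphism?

Yes

G is 2-regular and connected on 7 vertices, i.e. the cycle C_7. C_7 has 7 rotations and 7 reflections, so Aut(C_7) ≅ D_7 of order 14. Under this action every vertex can be carried to every other, so G is vertex-transitive.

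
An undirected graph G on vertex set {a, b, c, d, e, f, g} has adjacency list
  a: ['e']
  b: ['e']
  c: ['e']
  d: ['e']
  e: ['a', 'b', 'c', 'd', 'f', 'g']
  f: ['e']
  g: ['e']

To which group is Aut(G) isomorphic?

S_6

Vertex e has degree 6 and every other vertex has degree 1, so G is the star K_{1,6} with centre e. The 6 leaves are pairwise interchangeable while the centre is fixed, giving Aut(G) = S_6.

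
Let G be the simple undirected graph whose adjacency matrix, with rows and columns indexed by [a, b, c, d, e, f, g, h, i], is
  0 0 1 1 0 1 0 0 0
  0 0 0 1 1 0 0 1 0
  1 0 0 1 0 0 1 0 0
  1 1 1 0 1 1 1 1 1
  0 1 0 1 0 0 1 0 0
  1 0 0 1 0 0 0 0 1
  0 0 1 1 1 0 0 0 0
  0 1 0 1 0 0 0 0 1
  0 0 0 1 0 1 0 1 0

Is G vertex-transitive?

Vertex d is the only vertex of degree 8, so every automorphism fixes it; G is not vertex-transitive.

No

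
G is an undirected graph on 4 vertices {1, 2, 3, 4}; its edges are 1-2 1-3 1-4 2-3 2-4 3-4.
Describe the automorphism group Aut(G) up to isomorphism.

All 4 vertices are pairwise adjacent: G = K_4. Every bijection on the vertex set is an automorphism of K_4; hence Aut(K_4) ≅ S_4, order 24.

S_4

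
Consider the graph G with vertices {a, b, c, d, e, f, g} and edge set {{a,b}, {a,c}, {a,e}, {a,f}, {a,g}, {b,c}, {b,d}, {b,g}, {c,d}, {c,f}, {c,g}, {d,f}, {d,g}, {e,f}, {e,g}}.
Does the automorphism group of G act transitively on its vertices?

Vertex e is the only vertex of degree 3, so every automorphism fixes it; G is not vertex-transitive.

No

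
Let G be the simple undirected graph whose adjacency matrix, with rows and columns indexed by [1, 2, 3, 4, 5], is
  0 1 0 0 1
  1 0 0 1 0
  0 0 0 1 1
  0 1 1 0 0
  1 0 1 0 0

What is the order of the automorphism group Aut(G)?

10

G is 2-regular and connected on 5 vertices, i.e. the cycle C_5. The automorphisms of the 5-cycle are exactly the symmetries of a regular 5-gon: the dihedral group D_5, |D_5| = 10.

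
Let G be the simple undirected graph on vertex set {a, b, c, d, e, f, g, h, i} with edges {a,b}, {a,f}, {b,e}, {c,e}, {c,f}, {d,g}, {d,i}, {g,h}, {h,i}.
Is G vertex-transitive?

G has two connected components, {a, b, c, e, f} and {d, g, h, i}; each is 2-regular, so G = C_5 ⊔ C_4. The orbit of a under Aut(G) is {a, b, c, e, f}, which does not contain d, so G is not vertex-transitive.

No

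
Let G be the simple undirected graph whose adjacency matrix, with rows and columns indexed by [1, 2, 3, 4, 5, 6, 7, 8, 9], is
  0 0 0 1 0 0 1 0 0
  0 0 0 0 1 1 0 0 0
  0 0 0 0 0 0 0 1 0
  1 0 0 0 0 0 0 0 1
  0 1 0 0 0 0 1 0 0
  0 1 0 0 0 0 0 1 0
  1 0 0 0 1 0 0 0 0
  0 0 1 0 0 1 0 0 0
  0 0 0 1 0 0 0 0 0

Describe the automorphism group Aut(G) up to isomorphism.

The degree sequence is [2, 2, 1, 2, 2, 2, 2, 2, 1]; the two degree-1 vertices 3 and 9 are the ends of a path, so G = P_9. The only nontrivial automorphism of a path is the end-to-end reflection, so Aut(G) ≅ Z_2.

C_2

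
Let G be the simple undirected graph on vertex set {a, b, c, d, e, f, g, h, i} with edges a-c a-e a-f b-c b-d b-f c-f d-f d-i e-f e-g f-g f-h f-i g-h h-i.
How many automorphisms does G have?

16

Vertex f is the unique vertex of degree 8; the remaining 8 vertices each have degree 3 and induce a cycle, so G is the wheel on 9 vertices with hub f. Every automorphism fixes the hub and acts on the rim 8-cycle, so Aut(G) ≅ Aut(C_8) = D_8 of order 16.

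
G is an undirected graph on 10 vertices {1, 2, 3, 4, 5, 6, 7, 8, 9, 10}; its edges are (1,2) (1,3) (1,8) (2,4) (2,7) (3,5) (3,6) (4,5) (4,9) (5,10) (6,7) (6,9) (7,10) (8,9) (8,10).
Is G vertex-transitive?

G is 3-regular on 10 vertices with no triangles and no 4-cycles (girth 5): this is the Petersen graph. It is a classical fact that the Petersen graph has automorphism group S_5 (order 120), arising from its description as the Kneser graph K(5,2). Under this action every vertex can be carried to every other, so G is vertex-transitive.

Yes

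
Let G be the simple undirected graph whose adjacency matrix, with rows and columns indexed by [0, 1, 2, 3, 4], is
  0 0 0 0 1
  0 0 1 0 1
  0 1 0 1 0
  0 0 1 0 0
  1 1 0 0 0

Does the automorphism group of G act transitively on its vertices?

Automorphisms preserve degree, but G has vertices of degree 1 and vertices of degree 2; no automorphism maps one to the other, so G is not vertex-transitive.

No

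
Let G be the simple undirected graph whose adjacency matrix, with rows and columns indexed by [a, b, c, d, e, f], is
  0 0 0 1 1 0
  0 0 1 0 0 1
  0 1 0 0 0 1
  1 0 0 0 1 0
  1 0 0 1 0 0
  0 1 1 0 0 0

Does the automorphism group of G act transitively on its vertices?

G has two connected components, {a, d, e} and {b, c, f}; each is 2-regular, so G = C_3 ⊔ C_3. Aut of a disjoint union of two copies of C_3 is the wreath product D_3 ≀ Z_2, of order 2·6² = 72. This group acts transitively on the 6 vertices.

Yes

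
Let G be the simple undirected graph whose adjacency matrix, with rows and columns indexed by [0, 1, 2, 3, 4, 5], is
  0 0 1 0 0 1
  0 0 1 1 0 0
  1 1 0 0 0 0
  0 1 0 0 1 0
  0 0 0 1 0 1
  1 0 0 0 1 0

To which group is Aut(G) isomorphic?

G is 2-regular and connected on 6 vertices, i.e. the cycle C_6. The automorphisms of the 6-cycle are exactly the symmetries of a regular 6-gon: the dihedral group D_6, |D_6| = 12.

D_6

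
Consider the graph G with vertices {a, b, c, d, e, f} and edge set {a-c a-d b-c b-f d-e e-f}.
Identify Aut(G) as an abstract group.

the dihedral group of order 12

G is 2-regular and connected on 6 vertices, i.e. the cycle C_6. C_6 has 6 rotations and 6 reflections, so Aut(C_6) ≅ D_6 of order 12.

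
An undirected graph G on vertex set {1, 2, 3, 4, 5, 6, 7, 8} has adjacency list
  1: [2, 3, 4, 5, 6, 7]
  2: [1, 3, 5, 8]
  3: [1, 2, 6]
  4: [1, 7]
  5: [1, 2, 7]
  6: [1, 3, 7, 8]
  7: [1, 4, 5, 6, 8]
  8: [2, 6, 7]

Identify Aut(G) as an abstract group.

Degrees alone do not determine every vertex (e.g. 2 and 6 both have degree 4), but their neighbour-degree multisets differ: N(2) has degrees [3, 3, 3, 6] while N(6) has degrees [3, 3, 5, 6]. Repeating this refinement separates all vertices, so the only automorphism is the identity.

the trivial group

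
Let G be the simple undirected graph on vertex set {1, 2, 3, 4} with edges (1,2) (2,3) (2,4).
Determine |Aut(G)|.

6

Vertex 2 has degree 3 and every other vertex has degree 1, so G is the star K_{1,3} with centre 2. The 3 leaves are pairwise interchangeable while the centre is fixed, giving Aut(G) = S_3.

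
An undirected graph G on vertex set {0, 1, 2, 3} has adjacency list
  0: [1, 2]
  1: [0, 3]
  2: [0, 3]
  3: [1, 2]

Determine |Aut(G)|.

8

G is 2-regular and bipartite on 2^2 = 4 vertices with girth 4; it is the hypercube graph Q_2. The symmetry group of the 2-cube is the hyperoctahedral group B_2 = Z_2 ≀ S_2, of order 2^2·2! = 8.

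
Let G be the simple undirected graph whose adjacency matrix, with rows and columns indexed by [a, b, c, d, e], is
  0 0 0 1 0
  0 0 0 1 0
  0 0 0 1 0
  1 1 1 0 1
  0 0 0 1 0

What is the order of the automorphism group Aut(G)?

Vertex d has degree 4 and every other vertex has degree 1, so G is the star K_{1,4} with centre d. Any automorphism fixes the centre and permutes the 4 leaves freely, so Aut(G) ≅ S_4 of order 4! = 24.

24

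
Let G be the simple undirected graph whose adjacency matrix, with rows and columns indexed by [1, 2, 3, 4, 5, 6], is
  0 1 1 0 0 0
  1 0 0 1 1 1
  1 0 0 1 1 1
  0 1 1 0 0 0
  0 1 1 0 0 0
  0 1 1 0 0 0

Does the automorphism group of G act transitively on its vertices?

No

Automorphisms preserve degree, but G has vertices of degree 2 and vertices of degree 4; no automorphism maps one to the other, so G is not vertex-transitive.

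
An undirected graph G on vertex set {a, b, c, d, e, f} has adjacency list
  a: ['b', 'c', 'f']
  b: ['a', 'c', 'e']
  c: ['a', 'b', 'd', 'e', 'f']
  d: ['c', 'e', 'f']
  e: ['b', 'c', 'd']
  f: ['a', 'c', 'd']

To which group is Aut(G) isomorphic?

Vertex c is the unique vertex of degree 5; the remaining 5 vertices each have degree 3 and induce a cycle, so G is the wheel on 6 vertices with hub c. Every automorphism fixes the hub and acts on the rim 5-cycle, so Aut(G) ≅ Aut(C_5) = D_5 of order 10.

D_5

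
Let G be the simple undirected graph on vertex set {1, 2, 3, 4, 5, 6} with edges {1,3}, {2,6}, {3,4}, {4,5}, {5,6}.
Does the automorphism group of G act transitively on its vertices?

Automorphisms preserve degree, but G has vertices of degree 1 and vertices of degree 2; no automorphism maps one to the other, so G is not vertex-transitive.

No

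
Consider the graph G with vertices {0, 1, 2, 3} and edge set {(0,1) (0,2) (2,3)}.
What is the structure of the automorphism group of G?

The degree sequence is [2, 1, 2, 1]; the two degree-1 vertices 1 and 3 are the ends of a path, so G = P_4. The only nontrivial automorphism of a path is the end-to-end reflection, so Aut(G) ≅ Z_2.

Z_2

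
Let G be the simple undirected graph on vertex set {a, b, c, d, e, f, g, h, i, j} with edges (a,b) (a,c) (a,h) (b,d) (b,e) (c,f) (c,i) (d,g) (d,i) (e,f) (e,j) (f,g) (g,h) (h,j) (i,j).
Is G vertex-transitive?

Yes

G is 3-regular on 10 vertices with no triangles and no 4-cycles (girth 5): this is the Petersen graph. It is a classical fact that the Petersen graph has automorphism group S_5 (order 120), arising from its description as the Kneser graph K(5,2). Under this action every vertex can be carried to every other, so G is vertex-transitive.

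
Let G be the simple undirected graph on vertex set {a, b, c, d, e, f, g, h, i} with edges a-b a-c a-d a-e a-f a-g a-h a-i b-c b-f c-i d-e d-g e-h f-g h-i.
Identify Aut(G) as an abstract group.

Vertex a is the unique vertex of degree 8; the remaining 8 vertices each have degree 3 and induce a cycle, so G is the wheel on 9 vertices with hub a. Every automorphism fixes the hub and acts on the rim 8-cycle, so Aut(G) ≅ Aut(C_8) = D_8 of order 16.

D_8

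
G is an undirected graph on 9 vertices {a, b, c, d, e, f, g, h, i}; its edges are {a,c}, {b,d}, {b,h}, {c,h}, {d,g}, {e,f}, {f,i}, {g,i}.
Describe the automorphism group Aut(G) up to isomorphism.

The degree sequence is [1, 2, 2, 2, 1, 2, 2, 2, 2]; the two degree-1 vertices a and e are the ends of a path, so G = P_9. The only nontrivial automorphism of a path is the end-to-end reflection, so Aut(G) ≅ Z_2.

the cyclic group of order 2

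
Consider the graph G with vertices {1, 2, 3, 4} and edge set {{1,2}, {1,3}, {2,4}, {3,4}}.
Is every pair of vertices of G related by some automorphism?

Yes

G is 2-regular and connected on 4 vertices, i.e. the cycle C_4. The automorphisms of the 4-cycle are exactly the symmetries of a regular 4-gon: the dihedral group D_4, |D_4| = 8. This group acts transitively on the 4 vertices.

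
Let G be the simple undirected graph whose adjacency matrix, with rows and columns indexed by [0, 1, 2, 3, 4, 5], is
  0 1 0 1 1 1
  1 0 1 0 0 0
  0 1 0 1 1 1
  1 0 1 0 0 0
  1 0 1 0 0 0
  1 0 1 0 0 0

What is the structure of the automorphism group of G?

The vertices split by degree into {0, 2} (degree 4) and {1, 3, 4, 5} (degree 2); every edge runs between the two parts, so G is the complete bipartite graph K_{2,4}. Automorphisms preserve the bipartition setwise (since the parts differ in size) and act as S_2 × S_4 within it; |Aut| = 48.

S_2 × S_4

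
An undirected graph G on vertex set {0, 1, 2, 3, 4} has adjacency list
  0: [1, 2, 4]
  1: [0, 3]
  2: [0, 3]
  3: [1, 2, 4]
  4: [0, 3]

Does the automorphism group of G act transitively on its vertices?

Automorphisms preserve degree, but G has vertices of degree 2 and vertices of degree 3; no automorphism maps one to the other, so G is not vertex-transitive.

No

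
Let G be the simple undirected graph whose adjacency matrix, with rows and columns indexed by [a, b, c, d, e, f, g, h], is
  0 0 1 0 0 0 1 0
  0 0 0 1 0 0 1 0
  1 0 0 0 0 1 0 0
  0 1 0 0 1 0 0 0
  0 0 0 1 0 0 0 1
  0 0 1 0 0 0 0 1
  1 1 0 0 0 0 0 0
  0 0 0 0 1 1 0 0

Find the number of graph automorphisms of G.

16

Every vertex has degree 2 and the graph is connected, so G is the 8-cycle C_8. C_8 has 8 rotations and 8 reflections, so Aut(C_8) ≅ D_8 of order 16.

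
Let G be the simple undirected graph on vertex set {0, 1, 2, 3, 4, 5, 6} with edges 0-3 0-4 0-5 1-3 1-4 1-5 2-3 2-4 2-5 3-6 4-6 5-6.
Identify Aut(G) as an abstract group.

The vertices split by degree into {3, 4, 5} (degree 4) and {0, 1, 2, 6} (degree 3); every edge runs between the two parts, so G is the complete bipartite graph K_{3,4}. The parts have unequal sizes, so no automorphism swaps them; each part is permuted independently, giving S_3 × S_4 of order 3!·4! = 144.

S_3 × S_4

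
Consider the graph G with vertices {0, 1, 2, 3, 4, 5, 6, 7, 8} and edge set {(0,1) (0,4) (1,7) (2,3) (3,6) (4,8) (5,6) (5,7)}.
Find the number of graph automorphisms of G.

2

The degree sequence is [2, 2, 1, 2, 2, 2, 2, 2, 1]; the two degree-1 vertices 2 and 8 are the ends of a path, so G = P_9. The only nontrivial automorphism of a path is the end-to-end reflection, so Aut(G) ≅ Z_2.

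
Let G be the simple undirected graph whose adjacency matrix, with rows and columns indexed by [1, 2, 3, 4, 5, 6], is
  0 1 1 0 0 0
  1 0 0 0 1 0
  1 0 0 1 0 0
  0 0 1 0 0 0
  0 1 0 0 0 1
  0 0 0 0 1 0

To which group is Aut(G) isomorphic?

The degree sequence is [2, 2, 2, 1, 2, 1]; the two degree-1 vertices 4 and 6 are the ends of a path, so G = P_6. The only nontrivial automorphism of a path is the end-to-end reflection, so Aut(G) ≅ Z_2.

C_2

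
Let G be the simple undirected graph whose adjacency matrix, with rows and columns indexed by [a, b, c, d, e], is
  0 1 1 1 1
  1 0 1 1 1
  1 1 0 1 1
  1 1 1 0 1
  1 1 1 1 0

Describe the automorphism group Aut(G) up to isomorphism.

S_5

All 5 vertices are pairwise adjacent: G = K_5. Any permutation of the 5 vertices preserves K_5, so Aut(K_5) = S_5 of order 5! = 120.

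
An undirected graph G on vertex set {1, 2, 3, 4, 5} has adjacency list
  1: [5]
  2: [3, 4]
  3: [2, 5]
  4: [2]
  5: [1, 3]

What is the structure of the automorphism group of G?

the cyclic group of order 2

The degree sequence is [1, 2, 2, 1, 2]; the two degree-1 vertices 1 and 4 are the ends of a path, so G = P_5. A path has exactly one nontrivial symmetry — reversal — giving Aut(G) of order 2.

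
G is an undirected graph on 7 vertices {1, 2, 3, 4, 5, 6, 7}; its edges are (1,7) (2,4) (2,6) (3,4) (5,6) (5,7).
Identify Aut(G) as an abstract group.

The degree sequence is [1, 2, 1, 2, 2, 2, 2]; the two degree-1 vertices 1 and 3 are the ends of a path, so G = P_7. The only nontrivial automorphism of a path is the end-to-end reflection, so Aut(G) ≅ Z_2.

Z_2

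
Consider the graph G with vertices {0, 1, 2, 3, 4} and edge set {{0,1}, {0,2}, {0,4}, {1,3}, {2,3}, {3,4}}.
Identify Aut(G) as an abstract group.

The vertices split by degree into {0, 3} (degree 3) and {1, 2, 4} (degree 2); every edge runs between the two parts, so G is the complete bipartite graph K_{2,3}. The parts have unequal sizes, so no automorphism swaps them; each part is permuted independently, giving S_2 × S_3 of order 2!·3! = 12.

S_2 × S_3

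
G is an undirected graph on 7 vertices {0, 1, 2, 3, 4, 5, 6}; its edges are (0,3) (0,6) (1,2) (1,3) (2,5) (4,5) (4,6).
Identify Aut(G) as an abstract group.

Every vertex has degree 2 and the graph is connected, so G is the 7-cycle C_7. The automorphisms of the 7-cycle are exactly the symmetries of a regular 7-gon: the dihedral group D_7, |D_7| = 14.

the dihedral group of order 14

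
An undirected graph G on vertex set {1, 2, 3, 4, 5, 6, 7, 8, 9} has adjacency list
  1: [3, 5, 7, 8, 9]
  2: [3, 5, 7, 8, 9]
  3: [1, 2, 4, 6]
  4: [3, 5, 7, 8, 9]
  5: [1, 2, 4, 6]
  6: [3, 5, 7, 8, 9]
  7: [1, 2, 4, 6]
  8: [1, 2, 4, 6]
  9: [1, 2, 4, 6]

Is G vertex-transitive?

No

Automorphisms preserve degree, but G has vertices of degree 4 and vertices of degree 5; no automorphism maps one to the other, so G is not vertex-transitive.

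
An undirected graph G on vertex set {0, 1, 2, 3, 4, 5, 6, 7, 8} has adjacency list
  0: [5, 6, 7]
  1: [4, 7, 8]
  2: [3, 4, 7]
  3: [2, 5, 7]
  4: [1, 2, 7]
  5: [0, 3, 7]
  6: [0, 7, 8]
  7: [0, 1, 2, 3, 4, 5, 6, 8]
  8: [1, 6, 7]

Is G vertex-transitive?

Vertex 7 is the only vertex of degree 8, so every automorphism fixes it; G is not vertex-transitive.

No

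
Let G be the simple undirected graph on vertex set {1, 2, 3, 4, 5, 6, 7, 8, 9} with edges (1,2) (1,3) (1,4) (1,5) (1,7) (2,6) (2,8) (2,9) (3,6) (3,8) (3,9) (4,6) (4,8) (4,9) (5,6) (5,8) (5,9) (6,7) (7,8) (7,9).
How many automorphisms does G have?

2880

The vertices split by degree into {1, 6, 8, 9} (degree 5) and {2, 3, 4, 5, 7} (degree 4); every edge runs between the two parts, so G is the complete bipartite graph K_{4,5}. Automorphisms preserve the bipartition setwise (since the parts differ in size) and act as S_5 × S_4 within it; |Aut| = 2880.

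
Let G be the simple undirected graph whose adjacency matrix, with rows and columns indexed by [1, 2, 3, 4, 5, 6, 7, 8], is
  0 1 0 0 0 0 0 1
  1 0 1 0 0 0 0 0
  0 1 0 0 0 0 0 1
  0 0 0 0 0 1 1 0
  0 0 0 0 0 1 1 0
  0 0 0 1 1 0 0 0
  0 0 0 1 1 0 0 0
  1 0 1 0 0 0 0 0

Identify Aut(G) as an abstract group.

(D_4 × D_4) ⋊ Z_2

G has two connected components, {4, 5, 6, 7} and {1, 2, 3, 8}; each is 2-regular, so G = C_4 ⊔ C_4. Aut of a disjoint union of two copies of C_4 is the wreath product D_4 ≀ Z_2, of order 2·8² = 128.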